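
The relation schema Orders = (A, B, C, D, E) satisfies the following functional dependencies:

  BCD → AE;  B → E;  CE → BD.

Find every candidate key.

{B, C}, {C, E}

Attribute C never appears on the right-hand side of any dependency, so C must belong to every candidate key.
{C}⁺ = {C}, which is not all of the schema, so we must add further attributes.
{B, C}⁺: B→E adds E; CE→BD adds D; BCD→AE adds A → {A, B, C, D, E}. Minimal: {C}⁺ = {C}; {B}⁺ = {B, E} — none reach the full schema.
{C, E}⁺: CE→BD adds B, D; BCD→AE adds A → {A, B, C, D, E}. Minimal: {E}⁺ = {E}; {C}⁺ = {C} — none reach the full schema.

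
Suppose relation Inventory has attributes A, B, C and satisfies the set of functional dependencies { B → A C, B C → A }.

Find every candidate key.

{B}

{B}⁺: B→AC adds A, C → {A, B, C}.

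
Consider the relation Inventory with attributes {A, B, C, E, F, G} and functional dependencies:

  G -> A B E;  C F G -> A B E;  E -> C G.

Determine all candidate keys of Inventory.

{E, F}⁺: E→CG adds C, G; G→ABE adds A, B → {A, B, C, E, F, G}.
{F, G}⁺: G→ABE adds A, B, E; E→CG adds C → {A, B, C, E, F, G}.
Any other superkey contains one of these as a subset, so there are no further candidate keys.

(E, F), (F, G)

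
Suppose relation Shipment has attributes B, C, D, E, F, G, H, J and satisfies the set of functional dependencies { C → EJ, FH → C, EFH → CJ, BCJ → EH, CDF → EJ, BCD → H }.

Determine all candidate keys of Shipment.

{B, C, D, F, G}, {B, D, F, G, H}

Attributes B, D, F, G never appear on any right-hand side, so every candidate key must contain {B, D, F, G}.
{B, D, F, G}⁺ = {B, D, F, G}, which is not all of the schema, so we must add further attributes.
{B, C, D, F, G}⁺: C→EJ adds E, J; BCJ→EH adds H → {B, C, D, E, F, G, H, J}.
{B, D, F, G, H}⁺: FH→C adds C; CDF→EJ adds E, J → {B, C, D, E, F, G, H, J}.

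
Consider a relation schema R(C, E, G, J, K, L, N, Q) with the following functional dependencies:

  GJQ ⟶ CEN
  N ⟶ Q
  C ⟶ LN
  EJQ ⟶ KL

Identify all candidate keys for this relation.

Attributes G, J never appear on any right-hand side, so every candidate key must contain {G, J}.
{G, J}⁺ = {G, J}, which is not all of the schema, so we must add further attributes.
{C, G, J}⁺: C→LN adds L, N; N→Q adds Q; GJQ→CEN adds E; EJQ→KL adds K → {C, E, G, J, K, L, N, Q}.
{G, J, N}⁺: N→Q adds Q; GJQ→CEN adds C, E; C→LN adds L; EJQ→KL adds K → {C, E, G, J, K, L, N, Q}.
{G, J, Q}⁺: GJQ→CEN adds C, E, N; C→LN adds L; EJQ→KL adds K → {C, E, G, J, K, L, N, Q}.

(C, G, J); (G, J, N); (G, J, Q)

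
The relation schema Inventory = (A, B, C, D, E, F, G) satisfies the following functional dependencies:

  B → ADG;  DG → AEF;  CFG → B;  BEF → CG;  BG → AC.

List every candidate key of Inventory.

{B}⁺: B→ADG adds A, D, G; DG→AEF adds E, F; BEF→CG adds C → {A, B, C, D, E, F, G}.
{C, D, G}⁺: DG→AEF adds A, E, F; CFG→B adds B → {A, B, C, D, E, F, G}. Minimal: {D, G}⁺ = {A, D, E, F, G}; {C, G}⁺ = {C, G}; {C, D}⁺ = {C, D} — none reach the full schema.
{C, F, G}⁺: CFG→B adds B; BG→AC adds A; B→ADG adds D; DG→AEF adds E → {A, B, C, D, E, F, G}. Minimal: {F, G}⁺ = {F, G}; {C, G}⁺ = {C, G}; {C, F}⁺ = {C, F} — none reach the full schema.
Any other superkey contains one of these as a subset, so there are no further candidate keys.

{B}, {C, D, G}, {C, F, G}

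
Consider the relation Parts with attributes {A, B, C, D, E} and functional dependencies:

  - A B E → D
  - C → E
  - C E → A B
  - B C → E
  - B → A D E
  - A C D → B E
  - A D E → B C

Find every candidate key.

{B}⁺: B→ADE adds A, D, E; ADE→BC adds C → {A, B, C, D, E}.
{C}⁺: C→E adds E; CE→AB adds A, B; B→ADE adds D → {A, B, C, D, E}.
{A, D, E}⁺: ADE→BC adds B, C → {A, B, C, D, E}. Minimal: {D, E}⁺ = {D, E}; {A, E}⁺ = {A, E}; {A, D}⁺ = {A, D} — none reach the full schema.

{B}, {C}, {A, D, E}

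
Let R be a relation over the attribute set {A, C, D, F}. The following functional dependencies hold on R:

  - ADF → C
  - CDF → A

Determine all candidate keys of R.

{A, D, F}⁺: ADF→C adds C → {A, C, D, F}. Minimal: {D, F}⁺ = {D, F}; {A, F}⁺ = {A, F}; {A, D}⁺ = {A, D} — none reach the full schema.
{C, D, F}⁺: CDF→A adds A → {A, C, D, F}. Minimal: {D, F}⁺ = {D, F}; {C, F}⁺ = {C, F}; {C, D}⁺ = {C, D} — none reach the full schema.

{A, D, F}, {C, D, F}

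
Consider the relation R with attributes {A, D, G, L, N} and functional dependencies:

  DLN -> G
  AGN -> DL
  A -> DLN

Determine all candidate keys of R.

Attribute A never appears on the right-hand side of any dependency, so A must belong to every candidate key.
{A}⁺ = {A, D, G, L, N}, which is all of the schema, so {A} is the only candidate key.

{A}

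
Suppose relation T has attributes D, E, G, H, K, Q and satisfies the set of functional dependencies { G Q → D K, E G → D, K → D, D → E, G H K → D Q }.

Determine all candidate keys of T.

Attributes G, H never appear on any right-hand side, so every candidate key must contain {G, H}.
{G, H}⁺ = {G, H}, which is not all of the schema, so we must add further attributes.
{G, H, K}⁺: K→D adds D; D→E adds E; GHK→DQ adds Q → {D, E, G, H, K, Q}. Minimal: {H, K}⁺ = {D, E, H, K}; {G, K}⁺ = {D, E, G, K}; {G, H}⁺ = {G, H} — none reach the full schema.
{G, H, Q}⁺: GQ→DK adds D, K; D→E adds E → {D, E, G, H, K, Q}. Minimal: {H, Q}⁺ = {H, Q}; {G, Q}⁺ = {D, E, G, K, Q}; {G, H}⁺ = {G, H} — none reach the full schema.

(G, H, K), (G, H, Q)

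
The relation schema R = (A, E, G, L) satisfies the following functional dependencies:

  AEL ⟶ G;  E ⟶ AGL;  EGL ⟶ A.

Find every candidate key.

(E)

Attribute E never appears on the right-hand side of any dependency, so E must belong to every candidate key.
{E}⁺ = {A, E, G, L}, which is all of the schema, so {E} is the only candidate key.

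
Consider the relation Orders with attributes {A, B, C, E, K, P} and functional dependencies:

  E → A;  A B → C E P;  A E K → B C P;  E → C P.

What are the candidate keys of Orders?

Attribute K never appears on the right-hand side of any dependency, so K must belong to every candidate key.
{K}⁺ = {K}, which is not all of the schema, so we must add further attributes.
{E, K}⁺: E→A adds A; AEK→BCP adds B, C, P → {A, B, C, E, K, P}. Minimal: {K}⁺ = {K}; {E}⁺ = {A, C, E, P} — none reach the full schema.
{A, B, K}⁺: AB→CEP adds C, E, P → {A, B, C, E, K, P}. Minimal: {B, K}⁺ = {B, K}; {A, K}⁺ = {A, K}; {A, B}⁺ = {A, B, C, E, P} — none reach the full schema.

{E, K}, {A, B, K}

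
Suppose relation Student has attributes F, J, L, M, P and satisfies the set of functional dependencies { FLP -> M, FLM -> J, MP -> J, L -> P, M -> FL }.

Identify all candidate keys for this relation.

{M}⁺: M→FL adds F, L; FLM→J adds J; L→P adds P → {F, J, L, M, P}.
{F, L}⁺: L→P adds P; FLP→M adds M; FLM→J adds J → {F, J, L, M, P}.

{M}; {F, L}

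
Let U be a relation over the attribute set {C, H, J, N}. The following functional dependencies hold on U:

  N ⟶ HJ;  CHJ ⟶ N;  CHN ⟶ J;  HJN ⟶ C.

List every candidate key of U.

N, CHJ

{N}⁺: N→HJ adds H, J; HJN→C adds C → {C, H, J, N}.
{C, H, J}⁺: CHJ→N adds N → {C, H, J, N}.
Any other superkey contains one of these as a subset, so there are no further candidate keys.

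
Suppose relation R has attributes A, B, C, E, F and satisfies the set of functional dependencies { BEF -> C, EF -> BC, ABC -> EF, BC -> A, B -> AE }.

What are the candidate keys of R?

{B, C}⁺: BC→A adds A; B→AE adds E; ABC→EF adds F → {A, B, C, E, F}. Minimal: {C}⁺ = {C}; {B}⁺ = {A, B, E} — none reach the full schema.
{B, F}⁺: B→AE adds A, E; BEF→C adds C → {A, B, C, E, F}. Minimal: {F}⁺ = {F}; {B}⁺ = {A, B, E} — none reach the full schema.
{E, F}⁺: EF→BC adds B, C; BC→A adds A → {A, B, C, E, F}. Minimal: {F}⁺ = {F}; {E}⁺ = {E} — none reach the full schema.
Any other superkey contains one of these as a subset, so there are no further candidate keys.

{B, C}, {B, F}, {E, F}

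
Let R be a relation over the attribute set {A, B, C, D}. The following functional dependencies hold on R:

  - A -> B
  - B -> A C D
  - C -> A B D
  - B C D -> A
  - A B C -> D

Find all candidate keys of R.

{A}⁺: A→B adds B; B→ACD adds C, D → {A, B, C, D}.
{B}⁺: B→ACD adds A, C, D → {A, B, C, D}.
{C}⁺: C→ABD adds A, B, D → {A, B, C, D}.
Any other superkey contains one of these as a subset, so there are no further candidate keys.

(A); (B); (C)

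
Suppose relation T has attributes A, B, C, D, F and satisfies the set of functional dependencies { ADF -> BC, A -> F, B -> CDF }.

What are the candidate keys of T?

Attribute A never appears on the right-hand side of any dependency, so A must belong to every candidate key.
{A}⁺ = {A, F}, which is not all of the schema, so we must add further attributes.
{A, B}⁺: A→F adds F; B→CDF adds C, D → {A, B, C, D, F}.
{A, D}⁺: A→F adds F; ADF→BC adds B, C → {A, B, C, D, F}.
Any other superkey contains one of these as a subset, so there are no further candidate keys.

{A, B}, {A, D}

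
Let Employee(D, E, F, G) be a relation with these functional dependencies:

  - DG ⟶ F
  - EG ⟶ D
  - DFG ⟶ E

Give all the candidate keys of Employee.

Attribute G never appears on the right-hand side of any dependency, so G must belong to every candidate key.
{G}⁺ = {G}, which is not all of the schema, so we must add further attributes.
{D, G}⁺: DG→F adds F; DFG→E adds E → {D, E, F, G}.
{E, G}⁺: EG→D adds D; DG→F adds F → {D, E, F, G}.
Any other superkey contains one of these as a subset, so there are no further candidate keys.

{D, G}; {E, G}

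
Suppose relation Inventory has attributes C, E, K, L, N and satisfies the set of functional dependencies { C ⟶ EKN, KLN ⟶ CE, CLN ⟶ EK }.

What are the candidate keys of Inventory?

{C, L}, {K, L, N}

Attribute L never appears on the right-hand side of any dependency, so L must belong to every candidate key.
{L}⁺ = {L}, which is not all of the schema, so we must add further attributes.
{C, L}⁺: C→EKN adds E, K, N → {C, E, K, L, N}. Minimal: {L}⁺ = {L}; {C}⁺ = {C, E, K, N} — none reach the full schema.
{K, L, N}⁺: KLN→CE adds C, E → {C, E, K, L, N}. Minimal: {L, N}⁺ = {L, N}; {K, N}⁺ = {K, N}; {K, L}⁺ = {K, L} — none reach the full schema.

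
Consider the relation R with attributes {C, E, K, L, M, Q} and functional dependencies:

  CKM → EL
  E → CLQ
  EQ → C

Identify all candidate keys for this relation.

(C, K, M), (E, K, M)

{C, K, M}⁺: CKM→EL adds E, L; E→CLQ adds Q → {C, E, K, L, M, Q}. Minimal: {K, M}⁺ = {K, M}; {C, M}⁺ = {C, M}; {C, K}⁺ = {C, K} — none reach the full schema.
{E, K, M}⁺: E→CLQ adds C, L, Q → {C, E, K, L, M, Q}. Minimal: {K, M}⁺ = {K, M}; {E, M}⁺ = {C, E, L, M, Q}; {E, K}⁺ = {C, E, K, L, Q} — none reach the full schema.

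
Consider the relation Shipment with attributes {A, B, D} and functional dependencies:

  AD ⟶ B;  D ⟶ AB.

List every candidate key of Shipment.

Attribute D never appears on the right-hand side of any dependency, so D must belong to every candidate key.
{D}⁺ = {A, B, D}, which is all of the schema, so {D} is the only candidate key.

{D}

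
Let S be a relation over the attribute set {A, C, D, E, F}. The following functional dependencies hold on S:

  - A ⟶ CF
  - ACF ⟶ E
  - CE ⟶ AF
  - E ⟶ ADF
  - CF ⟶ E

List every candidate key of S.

{A}⁺: A→CF adds C, F; ACF→E adds E; E→ADF adds D → {A, C, D, E, F}.
{E}⁺: E→ADF adds A, D, F; A→CF adds C → {A, C, D, E, F}.
{C, F}⁺: CF→E adds E; CE→AF adds A; E→ADF adds D → {A, C, D, E, F}. Minimal: {F}⁺ = {F}; {C}⁺ = {C} — none reach the full schema.
Any other superkey contains one of these as a subset, so there are no further candidate keys.

(A); (E); (C, F)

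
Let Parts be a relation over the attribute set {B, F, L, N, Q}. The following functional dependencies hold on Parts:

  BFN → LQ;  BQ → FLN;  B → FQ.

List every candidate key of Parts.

Attribute B never appears on the right-hand side of any dependency, so B must belong to every candidate key.
{B}⁺ = {B, F, L, N, Q}, which is all of the schema, so {B} is the only candidate key.

B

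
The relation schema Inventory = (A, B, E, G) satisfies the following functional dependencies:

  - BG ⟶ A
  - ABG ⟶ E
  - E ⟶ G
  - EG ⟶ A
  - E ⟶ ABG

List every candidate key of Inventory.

E, BG

{E}⁺: E→G adds G; EG→A adds A; E→ABG adds B → {A, B, E, G}.
{B, G}⁺: BG→A adds A; ABG→E adds E → {A, B, E, G}. Minimal: {G}⁺ = {G}; {B}⁺ = {B} — none reach the full schema.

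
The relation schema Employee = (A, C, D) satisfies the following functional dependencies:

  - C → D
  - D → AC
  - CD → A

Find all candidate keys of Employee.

{C}⁺: C→D adds D; D→AC adds A → {A, C, D}.
{D}⁺: D→AC adds A, C → {A, C, D}.
Any other superkey contains one of these as a subset, so there are no further candidate keys.

C, D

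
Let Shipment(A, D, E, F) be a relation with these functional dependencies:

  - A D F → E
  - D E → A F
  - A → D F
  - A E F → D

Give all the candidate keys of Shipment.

(A), (D, E)

{A}⁺: A→DF adds D, F; ADF→E adds E → {A, D, E, F}.
{D, E}⁺: DE→AF adds A, F → {A, D, E, F}. Minimal: {E}⁺ = {E}; {D}⁺ = {D} — none reach the full schema.
Any other superkey contains one of these as a subset, so there are no further candidate keys.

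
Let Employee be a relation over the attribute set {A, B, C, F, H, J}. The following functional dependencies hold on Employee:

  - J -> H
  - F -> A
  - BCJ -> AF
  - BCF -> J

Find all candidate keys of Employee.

Attributes B, C never appear on any right-hand side, so every candidate key must contain {B, C}.
{B, C}⁺ = {B, C}, which is not all of the schema, so we must add further attributes.
{B, C, F}⁺: F→A adds A; BCF→J adds J; J→H adds H → {A, B, C, F, H, J}. Minimal: {C, F}⁺ = {A, C, F}; {B, F}⁺ = {A, B, F}; {B, C}⁺ = {B, C} — none reach the full schema.
{B, C, J}⁺: J→H adds H; BCJ→AF adds A, F → {A, B, C, F, H, J}. Minimal: {C, J}⁺ = {C, H, J}; {B, J}⁺ = {B, H, J}; {B, C}⁺ = {B, C} — none reach the full schema.

BCF, BCJ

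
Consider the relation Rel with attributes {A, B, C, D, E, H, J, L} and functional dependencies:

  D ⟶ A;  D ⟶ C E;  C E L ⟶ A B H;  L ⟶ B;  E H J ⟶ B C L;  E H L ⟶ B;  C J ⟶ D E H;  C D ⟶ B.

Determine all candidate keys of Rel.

CJ, DJ, EHJ

Attribute J never appears on the right-hand side of any dependency, so J must belong to every candidate key.
{J}⁺ = {J}, which is not all of the schema, so we must add further attributes.
{C, J}⁺: CJ→DEH adds D, E, H; CD→B adds B; D→A adds A; EHJ→BCL adds L → {A, B, C, D, E, H, J, L}. Minimal: {J}⁺ = {J}; {C}⁺ = {C} — none reach the full schema.
{D, J}⁺: D→A adds A; D→CE adds C, E; CJ→DEH adds H; CD→B adds B; EHJ→BCL adds L → {A, B, C, D, E, H, J, L}. Minimal: {J}⁺ = {J}; {D}⁺ = {A, B, C, D, E} — none reach the full schema.
{E, H, J}⁺: EHJ→BCL adds B, C, L; CJ→DEH adds D; D→A adds A → {A, B, C, D, E, H, J, L}. Minimal: {H, J}⁺ = {H, J}; {E, J}⁺ = {E, J}; {E, H}⁺ = {E, H} — none reach the full schema.
Any other superkey contains one of these as a subset, so there are no further candidate keys.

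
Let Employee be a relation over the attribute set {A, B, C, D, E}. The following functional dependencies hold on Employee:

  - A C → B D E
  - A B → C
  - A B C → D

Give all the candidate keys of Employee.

{A, B}; {A, C}

Attribute A never appears on the right-hand side of any dependency, so A must belong to every candidate key.
{A}⁺ = {A}, which is not all of the schema, so we must add further attributes.
{A, B}⁺: AB→C adds C; ABC→D adds D; AC→BDE adds E → {A, B, C, D, E}. Minimal: {B}⁺ = {B}; {A}⁺ = {A} — none reach the full schema.
{A, C}⁺: AC→BDE adds B, D, E → {A, B, C, D, E}. Minimal: {C}⁺ = {C}; {A}⁺ = {A} — none reach the full schema.
Any other superkey contains one of these as a subset, so there are no further candidate keys.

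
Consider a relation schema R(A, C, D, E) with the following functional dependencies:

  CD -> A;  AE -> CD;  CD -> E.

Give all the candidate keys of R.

{A, E}⁺: AE→CD adds C, D → {A, C, D, E}.
{C, D}⁺: CD→A adds A; CD→E adds E → {A, C, D, E}.

AE; CD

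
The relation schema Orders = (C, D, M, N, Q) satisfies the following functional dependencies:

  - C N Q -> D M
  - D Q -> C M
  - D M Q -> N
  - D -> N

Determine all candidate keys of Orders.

Attribute Q never appears on the right-hand side of any dependency, so Q must belong to every candidate key.
{Q}⁺ = {Q}, which is not all of the schema, so we must add further attributes.
{D, Q}⁺: DQ→CM adds C, M; DMQ→N adds N → {C, D, M, N, Q}. Minimal: {Q}⁺ = {Q}; {D}⁺ = {D, N} — none reach the full schema.
{C, N, Q}⁺: CNQ→DM adds D, M → {C, D, M, N, Q}. Minimal: {N, Q}⁺ = {N, Q}; {C, Q}⁺ = {C, Q}; {C, N}⁺ = {C, N} — none reach the full schema.
Any other superkey contains one of these as a subset, so there are no further candidate keys.

(D, Q); (C, N, Q)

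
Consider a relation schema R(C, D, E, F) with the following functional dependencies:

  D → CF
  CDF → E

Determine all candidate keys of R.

Attribute D never appears on the right-hand side of any dependency, so D must belong to every candidate key.
{D}⁺ = {C, D, E, F}, which is all of the schema, so {D} is the only candidate key.

{D}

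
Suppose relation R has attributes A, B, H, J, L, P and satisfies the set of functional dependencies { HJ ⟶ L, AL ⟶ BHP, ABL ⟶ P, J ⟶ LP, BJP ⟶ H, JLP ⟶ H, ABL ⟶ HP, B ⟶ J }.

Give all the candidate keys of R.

{A, B}, {A, J}, {A, L}

Attribute A never appears on the right-hand side of any dependency, so A must belong to every candidate key.
{A}⁺ = {A}, which is not all of the schema, so we must add further attributes.
{A, B}⁺: B→J adds J; J→LP adds L, P; BJP→H adds H → {A, B, H, J, L, P}.
{A, J}⁺: J→LP adds L, P; JLP→H adds H; AL→BHP adds B → {A, B, H, J, L, P}.
{A, L}⁺: AL→BHP adds B, H, P; B→J adds J → {A, B, H, J, L, P}.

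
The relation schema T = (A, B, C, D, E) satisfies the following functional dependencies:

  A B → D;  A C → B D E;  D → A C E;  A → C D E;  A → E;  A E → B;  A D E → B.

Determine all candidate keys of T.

{A}⁺: A→CDE adds C, D, E; AE→B adds B → {A, B, C, D, E}.
{D}⁺: D→ACE adds A, C, E; AE→B adds B → {A, B, C, D, E}.

{A}, {D}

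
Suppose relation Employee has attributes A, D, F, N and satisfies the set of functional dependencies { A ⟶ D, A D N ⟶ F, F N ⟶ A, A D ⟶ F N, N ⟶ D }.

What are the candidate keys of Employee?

{A}, {F, N}

{A}⁺: A→D adds D; AD→FN adds F, N → {A, D, F, N}.
{F, N}⁺: FN→A adds A; N→D adds D → {A, D, F, N}. Minimal: {N}⁺ = {D, N}; {F}⁺ = {F} — none reach the full schema.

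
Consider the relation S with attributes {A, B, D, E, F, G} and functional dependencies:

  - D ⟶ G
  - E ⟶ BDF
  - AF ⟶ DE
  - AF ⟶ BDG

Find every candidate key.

Attribute A never appears on the right-hand side of any dependency, so A must belong to every candidate key.
{A}⁺ = {A}, which is not all of the schema, so we must add further attributes.
{A, E}⁺: E→BDF adds B, D, F; AF→BDG adds G → {A, B, D, E, F, G}. Minimal: {E}⁺ = {B, D, E, F, G}; {A}⁺ = {A} — none reach the full schema.
{A, F}⁺: AF→DE adds D, E; AF→BDG adds B, G → {A, B, D, E, F, G}. Minimal: {F}⁺ = {F}; {A}⁺ = {A} — none reach the full schema.
Any other superkey contains one of these as a subset, so there are no further candidate keys.

AE; AF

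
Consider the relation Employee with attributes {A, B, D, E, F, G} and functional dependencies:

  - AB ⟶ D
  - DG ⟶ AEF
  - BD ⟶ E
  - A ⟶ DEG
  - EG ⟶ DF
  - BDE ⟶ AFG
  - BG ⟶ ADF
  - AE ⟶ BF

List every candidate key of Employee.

(A), (B, D), (B, G), (D, G), (E, G)

{A}⁺: A→DEG adds D, E, G; EG→DF adds F; AE→BF adds B → {A, B, D, E, F, G}.
{B, D}⁺: BD→E adds E; BDE→AFG adds A, F, G → {A, B, D, E, F, G}.
{B, G}⁺: BG→ADF adds A, D, F; DG→AEF adds E → {A, B, D, E, F, G}.
{D, G}⁺: DG→AEF adds A, E, F; AE→BF adds B → {A, B, D, E, F, G}.
{E, G}⁺: EG→DF adds D, F; DG→AEF adds A; AE→BF adds B → {A, B, D, E, F, G}.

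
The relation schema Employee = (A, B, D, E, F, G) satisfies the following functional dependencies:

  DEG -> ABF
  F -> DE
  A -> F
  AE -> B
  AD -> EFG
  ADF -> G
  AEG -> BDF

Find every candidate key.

{A}, {F, G}, {D, E, G}

{A}⁺: A→F adds F; F→DE adds D, E; AE→B adds B; AD→EFG adds G → {A, B, D, E, F, G}.
{F, G}⁺: F→DE adds D, E; DEG→ABF adds A, B → {A, B, D, E, F, G}. Minimal: {G}⁺ = {G}; {F}⁺ = {D, E, F} — none reach the full schema.
{D, E, G}⁺: DEG→ABF adds A, B, F → {A, B, D, E, F, G}. Minimal: {E, G}⁺ = {E, G}; {D, G}⁺ = {D, G}; {D, E}⁺ = {D, E} — none reach the full schema.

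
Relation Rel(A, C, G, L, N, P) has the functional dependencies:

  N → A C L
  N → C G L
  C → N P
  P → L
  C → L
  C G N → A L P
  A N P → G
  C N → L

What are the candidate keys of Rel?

{C}⁺: C→NP adds N, P; P→L adds L; N→ACL adds A; N→CGL adds G → {A, C, G, L, N, P}.
{N}⁺: N→ACL adds A, C, L; N→CGL adds G; C→NP adds P → {A, C, G, L, N, P}.
Any other superkey contains one of these as a subset, so there are no further candidate keys.

(C); (N)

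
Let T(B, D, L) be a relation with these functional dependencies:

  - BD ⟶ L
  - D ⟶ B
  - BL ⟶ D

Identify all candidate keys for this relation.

{D}; {B, L}

{D}⁺: D→B adds B; BD→L adds L → {B, D, L}.
{B, L}⁺: BL→D adds D → {B, D, L}.
Any other superkey contains one of these as a subset, so there are no further candidate keys.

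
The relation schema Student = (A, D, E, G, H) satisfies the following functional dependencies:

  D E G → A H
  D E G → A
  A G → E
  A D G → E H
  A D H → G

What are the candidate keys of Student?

Attribute D never appears on the right-hand side of any dependency, so D must belong to every candidate key.
{D}⁺ = {D}, which is not all of the schema, so we must add further attributes.
{A, D, G}⁺: AG→E adds E; ADG→EH adds H → {A, D, E, G, H}.
{A, D, H}⁺: ADH→G adds G; AG→E adds E → {A, D, E, G, H}.
{D, E, G}⁺: DEG→AH adds A, H → {A, D, E, G, H}.
Any other superkey contains one of these as a subset, so there are no further candidate keys.

{A, D, G}, {A, D, H}, {D, E, G}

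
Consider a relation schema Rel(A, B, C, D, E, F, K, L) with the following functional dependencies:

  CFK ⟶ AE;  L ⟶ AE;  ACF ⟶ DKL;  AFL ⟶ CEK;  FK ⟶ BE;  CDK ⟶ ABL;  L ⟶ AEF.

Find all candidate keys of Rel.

L, ACF, CDK, CFK

{L}⁺: L→AE adds A, E; L→AEF adds F; AFL→CEK adds C, K; FK→BE adds B; ACF→DKL adds D → {A, B, C, D, E, F, K, L}.
{A, C, F}⁺: ACF→DKL adds D, K, L; AFL→CEK adds E; FK→BE adds B → {A, B, C, D, E, F, K, L}. Minimal: {C, F}⁺ = {C, F}; {A, F}⁺ = {A, F}; {A, C}⁺ = {A, C} — none reach the full schema.
{C, D, K}⁺: CDK→ABL adds A, B, L; L→AEF adds E, F → {A, B, C, D, E, F, K, L}. Minimal: {D, K}⁺ = {D, K}; {C, K}⁺ = {C, K}; {C, D}⁺ = {C, D} — none reach the full schema.
{C, F, K}⁺: CFK→AE adds A, E; ACF→DKL adds D, L; FK→BE adds B → {A, B, C, D, E, F, K, L}. Minimal: {F, K}⁺ = {B, E, F, K}; {C, K}⁺ = {C, K}; {C, F}⁺ = {C, F} — none reach the full schema.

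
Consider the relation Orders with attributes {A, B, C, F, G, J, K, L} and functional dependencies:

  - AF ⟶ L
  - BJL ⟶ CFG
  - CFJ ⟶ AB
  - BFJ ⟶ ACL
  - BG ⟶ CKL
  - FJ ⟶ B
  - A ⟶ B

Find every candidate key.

FJ; AGJ; AJL; BGJ; BJL

{F, J}⁺: FJ→B adds B; BFJ→ACL adds A, C, L; BJL→CFG adds G; BG→CKL adds K → {A, B, C, F, G, J, K, L}.
{A, G, J}⁺: A→B adds B; BG→CKL adds C, K, L; BJL→CFG adds F → {A, B, C, F, G, J, K, L}.
{A, J, L}⁺: A→B adds B; BJL→CFG adds C, F, G; BG→CKL adds K → {A, B, C, F, G, J, K, L}.
{B, G, J}⁺: BG→CKL adds C, K, L; BJL→CFG adds F; CFJ→AB adds A → {A, B, C, F, G, J, K, L}.
{B, J, L}⁺: BJL→CFG adds C, F, G; CFJ→AB adds A; BG→CKL adds K → {A, B, C, F, G, J, K, L}.
Any other superkey contains one of these as a subset, so there are no further candidate keys.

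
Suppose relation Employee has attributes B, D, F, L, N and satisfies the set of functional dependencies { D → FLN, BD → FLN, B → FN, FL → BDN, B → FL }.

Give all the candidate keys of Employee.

{B}; {D}; {F, L}

{B}⁺: B→FN adds F, N; B→FL adds L; FL→BDN adds D → {B, D, F, L, N}.
{D}⁺: D→FLN adds F, L, N; FL→BDN adds B → {B, D, F, L, N}.
{F, L}⁺: FL→BDN adds B, D, N → {B, D, F, L, N}. Minimal: {L}⁺ = {L}; {F}⁺ = {F} — none reach the full schema.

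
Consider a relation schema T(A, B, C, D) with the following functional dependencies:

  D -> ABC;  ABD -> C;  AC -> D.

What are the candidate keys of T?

(D), (A, C)

{D}⁺: D→ABC adds A, B, C → {A, B, C, D}.
{A, C}⁺: AC→D adds D; D→ABC adds B → {A, B, C, D}. Minimal: {C}⁺ = {C}; {A}⁺ = {A} — none reach the full schema.
Any other superkey contains one of these as a subset, so there are no further candidate keys.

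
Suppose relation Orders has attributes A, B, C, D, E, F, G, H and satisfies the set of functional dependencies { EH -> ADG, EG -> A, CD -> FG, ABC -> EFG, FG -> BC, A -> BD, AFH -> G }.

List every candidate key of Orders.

Attribute H never appears on the right-hand side of any dependency, so H must belong to every candidate key.
{H}⁺ = {H}, which is not all of the schema, so we must add further attributes.
{A, C, H}⁺: A→BD adds B, D; CD→FG adds F, G; ABC→EFG adds E → {A, B, C, D, E, F, G, H}. Minimal: {C, H}⁺ = {C, H}; {A, H}⁺ = {A, B, D, H}; {A, C}⁺ = {A, B, C, D, E, F, G} — none reach the full schema.
{A, F, H}⁺: A→BD adds B, D; AFH→G adds G; FG→BC adds C; ABC→EFG adds E → {A, B, C, D, E, F, G, H}. Minimal: {F, H}⁺ = {F, H}; {A, H}⁺ = {A, B, D, H}; {A, F}⁺ = {A, B, D, F} — none reach the full schema.
{C, E, H}⁺: EH→ADG adds A, D, G; CD→FG adds F; FG→BC adds B → {A, B, C, D, E, F, G, H}. Minimal: {E, H}⁺ = {A, B, D, E, G, H}; {C, H}⁺ = {C, H}; {C, E}⁺ = {C, E} — none reach the full schema.
{E, F, H}⁺: EH→ADG adds A, D, G; FG→BC adds B, C → {A, B, C, D, E, F, G, H}. Minimal: {F, H}⁺ = {F, H}; {E, H}⁺ = {A, B, D, E, G, H}; {E, F}⁺ = {E, F} — none reach the full schema.

{A, C, H}, {A, F, H}, {C, E, H}, {E, F, H}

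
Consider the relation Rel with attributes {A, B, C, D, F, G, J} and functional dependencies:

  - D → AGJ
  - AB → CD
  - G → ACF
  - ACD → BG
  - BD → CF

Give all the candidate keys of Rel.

{D}⁺: D→AGJ adds A, G, J; G→ACF adds C, F; ACD→BG adds B → {A, B, C, D, F, G, J}.
{A, B}⁺: AB→CD adds C, D; ACD→BG adds G; BD→CF adds F; D→AGJ adds J → {A, B, C, D, F, G, J}. Minimal: {B}⁺ = {B}; {A}⁺ = {A} — none reach the full schema.
{B, G}⁺: G→ACF adds A, C, F; AB→CD adds D; D→AGJ adds J → {A, B, C, D, F, G, J}. Minimal: {G}⁺ = {A, C, F, G}; {B}⁺ = {B} — none reach the full schema.

D, AB, BG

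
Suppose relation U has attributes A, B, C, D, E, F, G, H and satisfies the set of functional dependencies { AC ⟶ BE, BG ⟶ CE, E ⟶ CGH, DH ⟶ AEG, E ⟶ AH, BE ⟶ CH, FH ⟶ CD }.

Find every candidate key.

Attribute F never appears on the right-hand side of any dependency, so F must belong to every candidate key.
{F}⁺ = {F}, which is not all of the schema, so we must add further attributes.
{E, F}⁺: E→CGH adds C, G, H; E→AH adds A; FH→CD adds D; AC→BE adds B → {A, B, C, D, E, F, G, H}.
{F, H}⁺: FH→CD adds C, D; DH→AEG adds A, E, G; AC→BE adds B → {A, B, C, D, E, F, G, H}.
{A, C, F}⁺: AC→BE adds B, E; E→CGH adds G, H; FH→CD adds D → {A, B, C, D, E, F, G, H}.
{B, F, G}⁺: BG→CE adds C, E; E→CGH adds H; E→AH adds A; FH→CD adds D → {A, B, C, D, E, F, G, H}.
Any other superkey contains one of these as a subset, so there are no further candidate keys.

(E, F); (F, H); (A, C, F); (B, F, G)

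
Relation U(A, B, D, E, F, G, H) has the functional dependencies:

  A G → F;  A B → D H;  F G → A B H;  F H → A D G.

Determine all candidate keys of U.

Attribute E never appears on the right-hand side of any dependency, so E must belong to every candidate key.
{E}⁺ = {E}, which is not all of the schema, so we must add further attributes.
{A, E, G}⁺: AG→F adds F; FG→ABH adds B, H; FH→ADG adds D → {A, B, D, E, F, G, H}.
{E, F, G}⁺: FG→ABH adds A, B, H; FH→ADG adds D → {A, B, D, E, F, G, H}.
{E, F, H}⁺: FH→ADG adds A, D, G; FG→ABH adds B → {A, B, D, E, F, G, H}.
{A, B, E, F}⁺: AB→DH adds D, H; FH→ADG adds G → {A, B, D, E, F, G, H}.

{A, E, G}, {E, F, G}, {E, F, H}, {A, B, E, F}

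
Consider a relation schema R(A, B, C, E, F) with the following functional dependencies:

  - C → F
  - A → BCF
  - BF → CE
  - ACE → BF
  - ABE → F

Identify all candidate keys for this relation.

Attribute A never appears on the right-hand side of any dependency, so A must belong to every candidate key.
{A}⁺ = {A, B, C, E, F}, which is all of the schema, so {A} is the only candidate key.

{A}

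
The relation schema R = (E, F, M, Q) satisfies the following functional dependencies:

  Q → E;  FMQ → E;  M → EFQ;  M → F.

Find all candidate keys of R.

Attribute M never appears on the right-hand side of any dependency, so M must belong to every candidate key.
{M}⁺ = {E, F, M, Q}, which is all of the schema, so {M} is the only candidate key.

{M}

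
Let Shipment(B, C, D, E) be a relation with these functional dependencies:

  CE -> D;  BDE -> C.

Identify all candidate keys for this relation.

(B, C, E), (B, D, E)

Attributes B, E never appear on any right-hand side, so every candidate key must contain {B, E}.
{B, E}⁺ = {B, E}, which is not all of the schema, so we must add further attributes.
{B, C, E}⁺: CE→D adds D → {B, C, D, E}. Minimal: {C, E}⁺ = {C, D, E}; {B, E}⁺ = {B, E}; {B, C}⁺ = {B, C} — none reach the full schema.
{B, D, E}⁺: BDE→C adds C → {B, C, D, E}. Minimal: {D, E}⁺ = {D, E}; {B, E}⁺ = {B, E}; {B, D}⁺ = {B, D} — none reach the full schema.
Any other superkey contains one of these as a subset, so there are no further candidate keys.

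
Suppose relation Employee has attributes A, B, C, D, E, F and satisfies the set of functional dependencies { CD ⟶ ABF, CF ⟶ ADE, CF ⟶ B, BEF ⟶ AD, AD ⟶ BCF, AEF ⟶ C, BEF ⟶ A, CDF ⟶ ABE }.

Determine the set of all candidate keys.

{A, D}⁺: AD→BCF adds B, C, F; CDF→ABE adds E → {A, B, C, D, E, F}. Minimal: {D}⁺ = {D}; {A}⁺ = {A} — none reach the full schema.
{C, D}⁺: CD→ABF adds A, B, F; CF→ADE adds E → {A, B, C, D, E, F}. Minimal: {D}⁺ = {D}; {C}⁺ = {C} — none reach the full schema.
{C, F}⁺: CF→ADE adds A, D, E; CF→B adds B → {A, B, C, D, E, F}. Minimal: {F}⁺ = {F}; {C}⁺ = {C} — none reach the full schema.
{A, E, F}⁺: AEF→C adds C; CF→ADE adds D; CF→B adds B → {A, B, C, D, E, F}. Minimal: {E, F}⁺ = {E, F}; {A, F}⁺ = {A, F}; {A, E}⁺ = {A, E} — none reach the full schema.
{B, E, F}⁺: BEF→AD adds A, D; AD→BCF adds C → {A, B, C, D, E, F}. Minimal: {E, F}⁺ = {E, F}; {B, F}⁺ = {B, F}; {B, E}⁺ = {B, E} — none reach the full schema.
Any other superkey contains one of these as a subset, so there are no further candidate keys.

{A, D}, {C, D}, {C, F}, {A, E, F}, {B, E, F}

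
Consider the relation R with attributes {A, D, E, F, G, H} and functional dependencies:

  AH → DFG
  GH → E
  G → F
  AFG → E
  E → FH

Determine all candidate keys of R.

Attribute A never appears on the right-hand side of any dependency, so A must belong to every candidate key.
{A}⁺ = {A}, which is not all of the schema, so we must add further attributes.
{A, E}⁺: E→FH adds F, H; AH→DFG adds D, G → {A, D, E, F, G, H}. Minimal: {E}⁺ = {E, F, H}; {A}⁺ = {A} — none reach the full schema.
{A, G}⁺: G→F adds F; AFG→E adds E; E→FH adds H; AH→DFG adds D → {A, D, E, F, G, H}. Minimal: {G}⁺ = {F, G}; {A}⁺ = {A} — none reach the full schema.
{A, H}⁺: AH→DFG adds D, F, G; GH→E adds E → {A, D, E, F, G, H}. Minimal: {H}⁺ = {H}; {A}⁺ = {A} — none reach the full schema.

{A, E}, {A, G}, {A, H}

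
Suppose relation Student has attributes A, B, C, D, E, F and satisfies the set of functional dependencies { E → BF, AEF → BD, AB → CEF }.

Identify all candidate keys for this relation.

Attribute A never appears on the right-hand side of any dependency, so A must belong to every candidate key.
{A}⁺ = {A}, which is not all of the schema, so we must add further attributes.
{A, B}⁺: AB→CEF adds C, E, F; AEF→BD adds D → {A, B, C, D, E, F}. Minimal: {B}⁺ = {B}; {A}⁺ = {A} — none reach the full schema.
{A, E}⁺: E→BF adds B, F; AEF→BD adds D; AB→CEF adds C → {A, B, C, D, E, F}. Minimal: {E}⁺ = {B, E, F}; {A}⁺ = {A} — none reach the full schema.

{A, B}; {A, E}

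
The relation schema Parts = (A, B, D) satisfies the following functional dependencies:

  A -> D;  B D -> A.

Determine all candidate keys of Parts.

{A, B}⁺: A→D adds D → {A, B, D}.
{B, D}⁺: BD→A adds A → {A, B, D}.
Any other superkey contains one of these as a subset, so there are no further candidate keys.

{A, B}; {B, D}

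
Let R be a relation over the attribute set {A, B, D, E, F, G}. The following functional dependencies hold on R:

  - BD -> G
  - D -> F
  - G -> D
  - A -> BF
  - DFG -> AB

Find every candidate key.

Attribute E never appears on the right-hand side of any dependency, so E must belong to every candidate key.
{E}⁺ = {E}, which is not all of the schema, so we must add further attributes.
{E, G}⁺: G→D adds D; D→F adds F; DFG→AB adds A, B → {A, B, D, E, F, G}. Minimal: {G}⁺ = {A, B, D, F, G}; {E}⁺ = {E} — none reach the full schema.
{A, D, E}⁺: D→F adds F; A→BF adds B; BD→G adds G → {A, B, D, E, F, G}. Minimal: {D, E}⁺ = {D, E, F}; {A, E}⁺ = {A, B, E, F}; {A, D}⁺ = {A, B, D, F, G} — none reach the full schema.
{B, D, E}⁺: BD→G adds G; D→F adds F; DFG→AB adds A → {A, B, D, E, F, G}. Minimal: {D, E}⁺ = {D, E, F}; {B, E}⁺ = {B, E}; {B, D}⁺ = {A, B, D, F, G} — none reach the full schema.

{E, G}, {A, D, E}, {B, D, E}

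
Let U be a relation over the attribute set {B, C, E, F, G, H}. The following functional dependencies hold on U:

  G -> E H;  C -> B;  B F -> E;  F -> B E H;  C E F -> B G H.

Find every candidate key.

{C, F}⁺: C→B adds B; BF→E adds E; F→BEH adds H; CEF→BGH adds G → {B, C, E, F, G, H}. Minimal: {F}⁺ = {B, E, F, H}; {C}⁺ = {B, C} — none reach the full schema.
No other minimal superkey exists.

{C, F}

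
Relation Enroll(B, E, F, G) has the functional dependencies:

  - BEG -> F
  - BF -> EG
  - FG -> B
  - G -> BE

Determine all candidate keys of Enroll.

{G}⁺: G→BE adds B, E; BEG→F adds F → {B, E, F, G}.
{B, F}⁺: BF→EG adds E, G → {B, E, F, G}. Minimal: {F}⁺ = {F}; {B}⁺ = {B} — none reach the full schema.
Any other superkey contains one of these as a subset, so there are no further candidate keys.

{G}, {B, F}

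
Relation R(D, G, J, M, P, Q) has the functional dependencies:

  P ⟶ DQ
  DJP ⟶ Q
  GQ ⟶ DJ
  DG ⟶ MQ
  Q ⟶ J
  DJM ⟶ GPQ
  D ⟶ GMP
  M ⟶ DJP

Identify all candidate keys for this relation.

{D}, {M}, {P}, {G, Q}

{D}⁺: D→GMP adds G, M, P; M→DJP adds J; P→DQ adds Q → {D, G, J, M, P, Q}.
{M}⁺: M→DJP adds D, J, P; P→DQ adds Q; DJM→GPQ adds G → {D, G, J, M, P, Q}.
{P}⁺: P→DQ adds D, Q; Q→J adds J; D→GMP adds G, M → {D, G, J, M, P, Q}.
{G, Q}⁺: GQ→DJ adds D, J; DG→MQ adds M; DJM→GPQ adds P → {D, G, J, M, P, Q}.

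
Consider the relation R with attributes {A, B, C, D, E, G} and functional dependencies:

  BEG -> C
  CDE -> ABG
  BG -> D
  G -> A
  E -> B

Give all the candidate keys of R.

Attribute E never appears on the right-hand side of any dependency, so E must belong to every candidate key.
{E}⁺ = {B, E}, which is not all of the schema, so we must add further attributes.
{E, G}⁺: G→A adds A; E→B adds B; BEG→C adds C; BG→D adds D → {A, B, C, D, E, G}. Minimal: {G}⁺ = {A, G}; {E}⁺ = {B, E} — none reach the full schema.
{C, D, E}⁺: CDE→ABG adds A, B, G → {A, B, C, D, E, G}. Minimal: {D, E}⁺ = {B, D, E}; {C, E}⁺ = {B, C, E}; {C, D}⁺ = {C, D} — none reach the full schema.
Any other superkey contains one of these as a subset, so there are no further candidate keys.

{E, G}, {C, D, E}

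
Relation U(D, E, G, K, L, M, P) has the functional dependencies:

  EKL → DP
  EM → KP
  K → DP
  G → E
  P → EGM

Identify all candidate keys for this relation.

{K, L}⁺: K→DP adds D, P; P→EGM adds E, G, M → {D, E, G, K, L, M, P}. Minimal: {L}⁺ = {L}; {K}⁺ = {D, E, G, K, M, P} — none reach the full schema.
{L, P}⁺: P→EGM adds E, G, M; EM→KP adds K; K→DP adds D → {D, E, G, K, L, M, P}. Minimal: {P}⁺ = {D, E, G, K, M, P}; {L}⁺ = {L} — none reach the full schema.
{E, L, M}⁺: EM→KP adds K, P; K→DP adds D; P→EGM adds G → {D, E, G, K, L, M, P}. Minimal: {L, M}⁺ = {L, M}; {E, M}⁺ = {D, E, G, K, M, P}; {E, L}⁺ = {E, L} — none reach the full schema.
{G, L, M}⁺: G→E adds E; EM→KP adds K, P; K→DP adds D → {D, E, G, K, L, M, P}. Minimal: {L, M}⁺ = {L, M}; {G, M}⁺ = {D, E, G, K, M, P}; {G, L}⁺ = {E, G, L} — none reach the full schema.
Any other superkey contains one of these as a subset, so there are no further candidate keys.

KL; LP; ELM; GLM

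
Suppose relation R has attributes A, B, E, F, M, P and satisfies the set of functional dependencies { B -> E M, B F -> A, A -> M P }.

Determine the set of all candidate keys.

Attributes B, F never appear on any right-hand side, so every candidate key must contain {B, F}.
{B, F}⁺ = {A, B, E, F, M, P}, which is all of the schema, so {B, F} is the only candidate key.

(B, F)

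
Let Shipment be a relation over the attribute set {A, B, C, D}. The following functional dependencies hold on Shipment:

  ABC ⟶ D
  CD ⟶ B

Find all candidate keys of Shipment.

{A, B, C}, {A, C, D}

Attributes A, C never appear on any right-hand side, so every candidate key must contain {A, C}.
{A, C}⁺ = {A, C}, which is not all of the schema, so we must add further attributes.
{A, B, C}⁺: ABC→D adds D → {A, B, C, D}. Minimal: {B, C}⁺ = {B, C}; {A, C}⁺ = {A, C}; {A, B}⁺ = {A, B} — none reach the full schema.
{A, C, D}⁺: CD→B adds B → {A, B, C, D}. Minimal: {C, D}⁺ = {B, C, D}; {A, D}⁺ = {A, D}; {A, C}⁺ = {A, C} — none reach the full schema.
Any other superkey contains one of these as a subset, so there are no further candidate keys.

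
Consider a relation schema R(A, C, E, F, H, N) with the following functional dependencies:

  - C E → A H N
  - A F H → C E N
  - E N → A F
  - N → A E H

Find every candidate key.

(N), (C, E), (A, F, H)

{N}⁺: N→AEH adds A, E, H; EN→AF adds F; AFH→CEN adds C → {A, C, E, F, H, N}.
{C, E}⁺: CE→AHN adds A, H, N; EN→AF adds F → {A, C, E, F, H, N}.
{A, F, H}⁺: AFH→CEN adds C, E, N → {A, C, E, F, H, N}.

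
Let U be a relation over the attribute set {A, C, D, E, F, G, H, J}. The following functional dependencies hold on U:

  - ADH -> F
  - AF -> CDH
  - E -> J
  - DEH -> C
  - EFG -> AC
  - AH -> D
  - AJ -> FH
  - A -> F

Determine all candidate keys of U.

Attributes E, G never appear on any right-hand side, so every candidate key must contain {E, G}.
{E, G}⁺ = {E, G, J}, which is not all of the schema, so we must add further attributes.
{A, E, G}⁺: E→J adds J; AJ→FH adds F, H; AF→CDH adds C, D → {A, C, D, E, F, G, H, J}. Minimal: {E, G}⁺ = {E, G, J}; {A, G}⁺ = {A, C, D, F, G, H}; {A, E}⁺ = {A, C, D, E, F, H, J} — none reach the full schema.
{E, F, G}⁺: E→J adds J; EFG→AC adds A, C; AJ→FH adds H; AF→CDH adds D → {A, C, D, E, F, G, H, J}. Minimal: {F, G}⁺ = {F, G}; {E, G}⁺ = {E, G, J}; {E, F}⁺ = {E, F, J} — none reach the full schema.

{A, E, G}, {E, F, G}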